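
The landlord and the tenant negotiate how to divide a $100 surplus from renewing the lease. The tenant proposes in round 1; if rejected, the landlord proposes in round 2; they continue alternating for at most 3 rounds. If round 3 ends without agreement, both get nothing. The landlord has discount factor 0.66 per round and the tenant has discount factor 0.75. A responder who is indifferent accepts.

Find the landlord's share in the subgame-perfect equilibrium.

Solve by backward induction from round 3.
Round 3 (the tenant proposes): the landlord will accept anything ≥ 0, so the tenant offers 0 and keeps 100.
Round 2 (the landlord proposes): the tenant can get 100 next round, worth 0.75 × 100 = 75 now. The landlord offers 75 and keeps 100 − 75 = 25.
Round 1 (the tenant proposes): the landlord can get 25 next round, worth 0.66 × 25 = 16.5 now. The tenant offers 16.5 and keeps 100 − 16.5 = 83.5.

16.5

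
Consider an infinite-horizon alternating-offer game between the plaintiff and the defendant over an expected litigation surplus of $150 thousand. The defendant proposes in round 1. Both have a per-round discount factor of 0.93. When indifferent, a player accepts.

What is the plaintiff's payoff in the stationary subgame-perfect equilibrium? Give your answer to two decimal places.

72.28

Let x be the defendant's share when the defendant proposes and y be the plaintiff's share when the plaintiff proposes.
The plaintiff accepts iff offered ≥ 0.93·y, so x = 150 − 0.93y. Symmetrically y = 150 − 0.93x.
Substituting: x = 150 − 0.93(150 − 0.93x), giving x(1 − 0.93·0.93) = 150(1 − 0.93).
So x = 150 × 0.07 / 0.1351 ≈ 77.7202, and the plaintiff receives 150 − x ≈ 72.2798.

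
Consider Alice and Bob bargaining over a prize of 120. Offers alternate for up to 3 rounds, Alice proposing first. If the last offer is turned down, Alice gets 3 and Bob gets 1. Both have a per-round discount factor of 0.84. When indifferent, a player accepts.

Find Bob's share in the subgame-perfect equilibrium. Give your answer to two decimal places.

16.83

Round 3 (Alice proposes): Bob gets 1 if talks fail, so Alice offers 1 and keeps 119.
Round 2 (Bob proposes): Alice can get 119 next round, worth 0.84 × 119 = 99.96 now. Bob offers 99.96 and keeps 120 − 99.96 = 20.04.
Round 1 (Alice proposes): Bob can get 20.04 next round, worth 0.84 × 20.04 = 16.8336 now, so Alice offers 16.8336, keeping 103.1664.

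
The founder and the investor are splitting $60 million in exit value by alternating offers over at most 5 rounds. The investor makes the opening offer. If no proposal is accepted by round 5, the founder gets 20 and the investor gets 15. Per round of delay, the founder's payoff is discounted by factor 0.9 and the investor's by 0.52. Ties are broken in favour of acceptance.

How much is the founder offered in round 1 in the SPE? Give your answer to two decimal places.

Round 5 (the investor proposes): the founder gets 20 if talks fail, so the investor offers 20 and keeps 40.
Round 4 (the founder proposes): the investor can get 40 next round, worth 0.52 × 40 = 20.8 now, so the founder offers 20.8, keeping 39.2.
Round 3 (the investor proposes): the founder can get 39.2 next round, worth 0.9 × 39.2 = 35.28 now; the investor offers that and keeps 24.72.
Round 2 (the founder proposes): the investor can get 24.72 next round, worth 0.52 × 24.72 = 12.8544 now; the founder offers that and keeps 47.1456.
Round 1 (the investor proposes): the founder can get 47.1456 next round, worth 0.9 × 47.1456 = 42.43104 now, so the investor offers 42.43104, keeping 17.56896.

42.43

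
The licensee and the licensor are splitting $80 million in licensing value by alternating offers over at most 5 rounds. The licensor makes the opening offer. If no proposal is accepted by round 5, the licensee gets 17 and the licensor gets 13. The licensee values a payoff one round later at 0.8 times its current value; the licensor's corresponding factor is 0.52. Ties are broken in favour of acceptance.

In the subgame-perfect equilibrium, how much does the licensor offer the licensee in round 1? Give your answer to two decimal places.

Round 5 (the licensor proposes): the licensee gets 17 if talks fail, so the licensor offers 17 and keeps 63.
Round 4 (the licensee proposes): the licensor can get 63 next round, worth 0.52 × 63 = 32.76 now, so the licensee offers 32.76, keeping 47.24.
Round 3 (the licensor proposes): the licensee can get 47.24 next round, worth 0.8 × 47.24 = 37.792 now; the licensor offers that and keeps 42.208.
Round 2 (the licensee proposes): the licensor can get 42.208 next round, worth 0.52 × 42.208 = 21.94816 now; the licensee offers that and keeps 58.05184.
Round 1 (the licensor proposes): the licensee can get 58.05184 next round, worth 0.8 × 58.05184 = 46.441472 now. The licensor offers 46.441472 and keeps 80 − 46.441472 = 33.558528.

46.44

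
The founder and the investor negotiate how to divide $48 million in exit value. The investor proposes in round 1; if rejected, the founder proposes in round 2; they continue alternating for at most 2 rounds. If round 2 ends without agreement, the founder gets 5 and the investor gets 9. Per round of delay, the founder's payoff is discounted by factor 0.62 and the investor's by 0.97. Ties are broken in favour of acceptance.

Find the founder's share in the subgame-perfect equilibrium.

24.18

Solve by backward induction from round 2.
Round 2 (the founder proposes): the investor gets 9 if talks fail, so the founder offers 9 and keeps 39.
Round 1 (the investor proposes): the founder can get 39 next round, worth 0.62 × 39 = 24.18 now, so the investor offers 24.18, keeping 23.82.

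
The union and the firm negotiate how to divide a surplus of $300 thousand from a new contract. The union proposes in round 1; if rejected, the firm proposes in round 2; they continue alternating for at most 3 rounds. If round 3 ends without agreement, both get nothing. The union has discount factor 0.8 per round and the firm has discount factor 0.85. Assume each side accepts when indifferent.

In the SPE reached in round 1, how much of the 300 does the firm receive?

51

Round 3 (the union proposes): rejection yields 0 for the firm; the union offers 0 and keeps 300.
Round 2 (the firm proposes): the union can get 300 next round, worth 0.8 × 300 = 240 now, so the firm offers 240, keeping 60.
Round 1 (the union proposes): the firm can get 60 next round, worth 0.85 × 60 = 51 now; the union offers that and keeps 249.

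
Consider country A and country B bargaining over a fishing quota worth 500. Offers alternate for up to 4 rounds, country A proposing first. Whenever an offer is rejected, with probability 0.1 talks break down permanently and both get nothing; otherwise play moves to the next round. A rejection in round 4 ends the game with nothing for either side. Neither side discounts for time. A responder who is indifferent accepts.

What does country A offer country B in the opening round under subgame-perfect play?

Round 4 (country B proposes): country A will accept anything ≥ 0, so country B offers 0 and keeps 500.
Round 3 (country A proposes): rejecting gives country B an expected 0.9 × 500 = 450. Country A offers 450 and keeps 500 − 450 = 50.
Round 2 (country B proposes): rejecting gives country A an expected 0.9 × 50 = 45, so country B offers 45, keeping 455.
Round 1 (country A proposes): rejecting gives country B an expected 0.9 × 455 = 409.5. Country A offers 409.5 and keeps 500 − 409.5 = 90.5.

409.5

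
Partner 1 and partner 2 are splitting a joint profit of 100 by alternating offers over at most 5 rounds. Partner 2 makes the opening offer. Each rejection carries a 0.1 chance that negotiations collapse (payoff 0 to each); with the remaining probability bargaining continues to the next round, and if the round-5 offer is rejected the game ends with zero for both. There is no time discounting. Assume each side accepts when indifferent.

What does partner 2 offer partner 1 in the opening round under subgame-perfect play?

Round 5 (partner 2 proposes): partner 1 will accept anything ≥ 0, so partner 2 offers 0 and keeps 100.
Round 4 (partner 1 proposes): rejecting gives partner 2 an expected 0.9 × 100 = 90; partner 1 offers that and keeps 10.
Round 3 (partner 2 proposes): rejecting gives partner 1 an expected 0.9 × 10 = 9. Partner 2 offers 9 and keeps 100 − 9 = 91.
Round 2 (partner 1 proposes): rejecting gives partner 2 an expected 0.9 × 91 = 81.9; partner 1 offers that and keeps 18.1.
Round 1 (partner 2 proposes): rejecting gives partner 1 an expected 0.9 × 18.1 = 16.29, so partner 2 offers 16.29, keeping 83.71.

16.29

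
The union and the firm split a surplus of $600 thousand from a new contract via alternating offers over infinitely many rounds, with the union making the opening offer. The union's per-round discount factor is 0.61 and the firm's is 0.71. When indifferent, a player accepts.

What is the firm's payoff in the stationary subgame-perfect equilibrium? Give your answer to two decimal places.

293.07

When the union proposes, the firm accepts any offer worth at least 0.71 times what the firm would get by proposing next round; and vice versa.
This gives x = 600 − 0.71y and y = 600 − 0.61x, where x and y are each side's share when it proposes.
Hence (1 − 0.71·0.61)x = 600(1 − 0.71), i.e. 0.5669·x = 174.
x ≈ 306.9324; the firm's share is 600 − x ≈ 293.0676.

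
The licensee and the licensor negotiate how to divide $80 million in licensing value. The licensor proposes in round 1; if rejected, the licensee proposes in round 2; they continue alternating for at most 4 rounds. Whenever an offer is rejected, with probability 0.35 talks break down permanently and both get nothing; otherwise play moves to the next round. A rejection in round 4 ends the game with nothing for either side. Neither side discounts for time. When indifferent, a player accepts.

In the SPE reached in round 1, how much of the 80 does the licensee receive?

40.17

By backward induction:
Round 4 (the licensee proposes): rejection yields 0 for the licensor; the licensee offers 0 and keeps 80.
Round 3 (the licensor proposes): rejecting gives the licensee an expected 0.65 × 80 = 52; the licensor offers that and keeps 28.
Round 2 (the licensee proposes): rejecting gives the licensor an expected 0.65 × 28 = 18.2; the licensee offers that and keeps 61.8.
Round 1 (the licensor proposes): rejecting gives the licensee an expected 0.65 × 61.8 = 40.17; the licensor offers that and keeps 39.83.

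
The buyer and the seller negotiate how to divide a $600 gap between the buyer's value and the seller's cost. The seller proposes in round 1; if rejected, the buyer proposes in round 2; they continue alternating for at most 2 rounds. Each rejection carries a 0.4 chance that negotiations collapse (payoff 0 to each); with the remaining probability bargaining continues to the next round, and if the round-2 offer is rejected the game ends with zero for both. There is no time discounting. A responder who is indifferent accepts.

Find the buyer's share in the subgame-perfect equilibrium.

360

By backward induction:
Round 2 (the buyer proposes): the seller will accept anything ≥ 0, so the buyer offers 0 and keeps 600.
Round 1 (the seller proposes): rejecting gives the buyer an expected 0.6 × 600 = 360; the seller offers that and keeps 240.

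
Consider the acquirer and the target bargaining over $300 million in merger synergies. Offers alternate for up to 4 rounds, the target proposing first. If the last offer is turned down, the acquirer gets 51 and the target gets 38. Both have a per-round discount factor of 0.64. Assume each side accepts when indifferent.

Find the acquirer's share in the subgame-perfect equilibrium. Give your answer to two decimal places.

Solve by backward induction from round 4.
Round 4 (the acquirer proposes): the target gets 38 if talks fail, so the acquirer offers 38 and keeps 262.
Round 3 (the target proposes): the acquirer can get 262 next round, worth 0.64 × 262 = 167.68 now; the target offers that and keeps 132.32.
Round 2 (the acquirer proposes): the target can get 132.32 next round, worth 0.64 × 132.32 = 84.6848 now, so the acquirer offers 84.6848, keeping 215.3152.
Round 1 (the target proposes): the acquirer can get 215.3152 next round, worth 0.64 × 215.3152 = 137.801728 now. The target offers 137.801728 and keeps 300 − 137.801728 = 162.198272.

137.80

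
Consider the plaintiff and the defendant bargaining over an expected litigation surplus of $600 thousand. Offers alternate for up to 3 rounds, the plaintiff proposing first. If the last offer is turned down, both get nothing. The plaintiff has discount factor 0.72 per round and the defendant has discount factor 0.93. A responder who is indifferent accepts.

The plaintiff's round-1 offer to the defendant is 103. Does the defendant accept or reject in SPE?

Reject

Round 3 (the plaintiff proposes): rejection yields 0 for the defendant; the plaintiff offers 0 and keeps 600.
Round 2 (the defendant proposes): the plaintiff can get 600 next round, worth 0.72 × 600 = 432 now, so the defendant offers 432, keeping 168.
So by rejecting in round 1, the defendant gets 168 next round, worth 0.93 × 168 = 156.24 now.
Offer 103 < 156.24, so the defendant rejects.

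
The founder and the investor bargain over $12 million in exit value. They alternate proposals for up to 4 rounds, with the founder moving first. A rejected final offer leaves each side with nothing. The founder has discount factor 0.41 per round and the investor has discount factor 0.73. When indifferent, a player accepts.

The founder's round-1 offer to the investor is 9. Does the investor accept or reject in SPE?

Round 4 (the investor proposes): the founder will accept anything ≥ 0, so the investor offers 0 and keeps 12.
Round 3 (the founder proposes): the investor can get 12 next round, worth 0.73 × 12 = 8.76 now. The founder offers 8.76 and keeps 12 − 8.76 = 3.24.
Round 2 (the investor proposes): the founder can get 3.24 next round, worth 0.41 × 3.24 = 1.3284 now, so the investor offers 1.3284, keeping 10.6716.
So by rejecting in round 1, the investor gets 10.6716 next round, worth 0.73 × 10.6716 = 7.790268 now.
Offer 9 ≥ 7.790268, so the investor accepts.

Accept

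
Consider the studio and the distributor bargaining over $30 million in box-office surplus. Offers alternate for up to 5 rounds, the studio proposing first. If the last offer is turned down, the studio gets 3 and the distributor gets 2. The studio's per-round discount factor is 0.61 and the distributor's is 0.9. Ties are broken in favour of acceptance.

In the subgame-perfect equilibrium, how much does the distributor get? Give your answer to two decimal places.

Round 5 (the studio proposes): the distributor gets 2 if talks fail, so the studio offers 2 and keeps 28.
Round 4 (the distributor proposes): the studio can get 28 next round, worth 0.61 × 28 = 17.08 now; the distributor offers that and keeps 12.92.
Round 3 (the studio proposes): the distributor can get 12.92 next round, worth 0.9 × 12.92 = 11.628 now; the studio offers that and keeps 18.372.
Round 2 (the distributor proposes): the studio can get 18.372 next round, worth 0.61 × 18.372 = 11.20692 now. The distributor offers 11.20692 and keeps 30 − 11.20692 = 18.79308.
Round 1 (the studio proposes): the distributor can get 18.79308 next round, worth 0.9 × 18.79308 = 16.913772 now; the studio offers that and keeps 13.086228.

16.91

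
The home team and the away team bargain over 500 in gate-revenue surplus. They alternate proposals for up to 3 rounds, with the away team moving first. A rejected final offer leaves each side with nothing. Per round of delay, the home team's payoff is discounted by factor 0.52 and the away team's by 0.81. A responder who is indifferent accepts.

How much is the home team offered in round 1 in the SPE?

Round 3 (the away team proposes): the home team will accept anything ≥ 0, so the away team offers 0 and keeps 500.
Round 2 (the home team proposes): the away team can get 500 next round, worth 0.81 × 500 = 405 now, so the home team offers 405, keeping 95.
Round 1 (the away team proposes): the home team can get 95 next round, worth 0.52 × 95 = 49.4 now; the away team offers that and keeps 450.6.

49.4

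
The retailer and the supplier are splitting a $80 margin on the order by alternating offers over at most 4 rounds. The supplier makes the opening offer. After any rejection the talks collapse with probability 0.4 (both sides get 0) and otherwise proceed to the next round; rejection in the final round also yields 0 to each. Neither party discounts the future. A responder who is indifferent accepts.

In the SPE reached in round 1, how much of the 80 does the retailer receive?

Round 4 (the retailer proposes): the supplier will accept anything ≥ 0, so the retailer offers 0 and keeps 80.
Round 3 (the supplier proposes): rejecting gives the retailer an expected 0.6 × 80 = 48; the supplier offers that and keeps 32.
Round 2 (the retailer proposes): rejecting gives the supplier an expected 0.6 × 32 = 19.2, so the retailer offers 19.2, keeping 60.8.
Round 1 (the supplier proposes): rejecting gives the retailer an expected 0.6 × 60.8 = 36.48; the supplier offers that and keeps 43.52.

36.48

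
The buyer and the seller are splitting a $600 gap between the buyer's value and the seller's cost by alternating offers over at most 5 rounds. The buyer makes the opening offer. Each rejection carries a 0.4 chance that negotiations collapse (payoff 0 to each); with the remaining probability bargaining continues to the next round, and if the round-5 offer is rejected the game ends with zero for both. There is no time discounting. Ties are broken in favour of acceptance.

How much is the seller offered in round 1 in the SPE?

Round 5 (the buyer proposes): the seller will accept anything ≥ 0, so the buyer offers 0 and keeps 600.
Round 4 (the seller proposes): rejecting gives the buyer an expected 0.6 × 600 = 360. The seller offers 360 and keeps 600 − 360 = 240.
Round 3 (the buyer proposes): rejecting gives the seller an expected 0.6 × 240 = 144, so the buyer offers 144, keeping 456.
Round 2 (the seller proposes): rejecting gives the buyer an expected 0.6 × 456 = 273.6, so the seller offers 273.6, keeping 326.4.
Round 1 (the buyer proposes): rejecting gives the seller an expected 0.6 × 326.4 = 195.84; the buyer offers that and keeps 404.16.

195.84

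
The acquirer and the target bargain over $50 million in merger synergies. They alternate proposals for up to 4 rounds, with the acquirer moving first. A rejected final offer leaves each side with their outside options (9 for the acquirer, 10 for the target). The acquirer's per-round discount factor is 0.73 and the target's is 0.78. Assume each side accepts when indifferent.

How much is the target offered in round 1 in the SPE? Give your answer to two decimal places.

Round 4 (the target proposes): the acquirer gets 9 if talks fail, so the target offers 9 and keeps 41.
Round 3 (the acquirer proposes): the target can get 41 next round, worth 0.78 × 41 = 31.98 now, so the acquirer offers 31.98, keeping 18.02.
Round 2 (the target proposes): the acquirer can get 18.02 next round, worth 0.73 × 18.02 = 13.1546 now; the target offers that and keeps 36.8454.
Round 1 (the acquirer proposes): the target can get 36.8454 next round, worth 0.78 × 36.8454 = 28.739412 now; the acquirer offers that and keeps 21.260588.

28.74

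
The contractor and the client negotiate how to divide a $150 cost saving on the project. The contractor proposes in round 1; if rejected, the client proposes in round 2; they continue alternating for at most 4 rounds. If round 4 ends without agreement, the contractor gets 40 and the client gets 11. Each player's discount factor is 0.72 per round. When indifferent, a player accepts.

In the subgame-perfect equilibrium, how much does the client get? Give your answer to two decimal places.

Work backward from the last round.
Round 4 (the client proposes): the contractor gets 40 if talks fail, so the client offers 40 and keeps 110.
Round 3 (the contractor proposes): the client can get 110 next round, worth 0.72 × 110 = 79.2 now. The contractor offers 79.2 and keeps 150 − 79.2 = 70.8.
Round 2 (the client proposes): the contractor can get 70.8 next round, worth 0.72 × 70.8 = 50.976 now. The client offers 50.976 and keeps 150 − 50.976 = 99.024.
Round 1 (the contractor proposes): the client can get 99.024 next round, worth 0.72 × 99.024 = 71.29728 now; the contractor offers that and keeps 78.70272.

71.30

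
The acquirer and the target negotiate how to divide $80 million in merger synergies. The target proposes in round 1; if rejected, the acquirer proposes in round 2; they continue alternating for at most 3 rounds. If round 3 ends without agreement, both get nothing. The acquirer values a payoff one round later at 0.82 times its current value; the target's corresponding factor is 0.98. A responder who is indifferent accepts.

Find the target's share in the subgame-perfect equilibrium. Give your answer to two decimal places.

Round 3 (the target proposes): the acquirer will accept anything ≥ 0, so the target offers 0 and keeps 80.
Round 2 (the acquirer proposes): the target can get 80 next round, worth 0.98 × 80 = 78.4 now, so the acquirer offers 78.4, keeping 1.6.
Round 1 (the target proposes): the acquirer can get 1.6 next round, worth 0.82 × 1.6 = 1.312 now; the target offers that and keeps 78.688.

78.69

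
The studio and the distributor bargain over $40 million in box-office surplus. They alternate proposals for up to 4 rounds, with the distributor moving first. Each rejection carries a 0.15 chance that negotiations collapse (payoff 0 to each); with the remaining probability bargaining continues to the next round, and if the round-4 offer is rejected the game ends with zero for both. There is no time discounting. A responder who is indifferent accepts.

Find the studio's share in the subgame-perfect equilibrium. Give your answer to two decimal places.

29.67

Round 4 (the studio proposes): the distributor will accept anything ≥ 0, so the studio offers 0 and keeps 40.
Round 3 (the distributor proposes): rejecting gives the studio an expected 0.85 × 40 = 34. The distributor offers 34 and keeps 40 − 34 = 6.
Round 2 (the studio proposes): rejecting gives the distributor an expected 0.85 × 6 = 5.1; the studio offers that and keeps 34.9.
Round 1 (the distributor proposes): rejecting gives the studio an expected 0.85 × 34.9 = 29.665. The distributor offers 29.665 and keeps 40 − 29.665 = 10.335.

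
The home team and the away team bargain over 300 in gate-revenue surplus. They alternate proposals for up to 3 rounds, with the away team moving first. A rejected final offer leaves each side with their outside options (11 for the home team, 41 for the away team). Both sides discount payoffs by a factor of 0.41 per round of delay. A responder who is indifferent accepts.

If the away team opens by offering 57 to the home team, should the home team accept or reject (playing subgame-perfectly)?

Reject

Round 3 (the away team proposes): the home team gets 11 if talks fail, so the away team offers 11 and keeps 289.
Round 2 (the home team proposes): the away team can get 289 next round, worth 0.41 × 289 = 118.49 now; the home team offers that and keeps 181.51.
So by rejecting in round 1, the home team gets 181.51 next round, worth 0.41 × 181.51 = 74.4191 now.
Offer 57 < 74.4191, so the home team rejects.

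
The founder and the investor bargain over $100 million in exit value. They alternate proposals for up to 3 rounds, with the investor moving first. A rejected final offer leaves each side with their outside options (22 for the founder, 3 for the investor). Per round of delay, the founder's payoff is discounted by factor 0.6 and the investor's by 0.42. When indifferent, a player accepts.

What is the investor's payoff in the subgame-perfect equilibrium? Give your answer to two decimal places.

59.66

Round 3 (the investor proposes): the founder gets 22 if talks fail, so the investor offers 22 and keeps 78.
Round 2 (the founder proposes): the investor can get 78 next round, worth 0.42 × 78 = 32.76 now; the founder offers that and keeps 67.24.
Round 1 (the investor proposes): the founder can get 67.24 next round, worth 0.6 × 67.24 = 40.344 now; the investor offers that and keeps 59.656.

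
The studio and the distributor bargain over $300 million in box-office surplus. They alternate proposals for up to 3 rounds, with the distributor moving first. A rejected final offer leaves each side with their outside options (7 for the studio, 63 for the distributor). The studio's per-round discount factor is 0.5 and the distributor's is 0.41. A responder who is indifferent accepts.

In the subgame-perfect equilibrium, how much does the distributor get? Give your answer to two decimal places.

210.07

Solve by backward induction from round 3.
Round 3 (the distributor proposes): the studio gets 7 if talks fail, so the distributor offers 7 and keeps 293.
Round 2 (the studio proposes): the distributor can get 293 next round, worth 0.41 × 293 = 120.13 now; the studio offers that and keeps 179.87.
Round 1 (the distributor proposes): the studio can get 179.87 next round, worth 0.5 × 179.87 = 89.935 now, so the distributor offers 89.935, keeping 210.065.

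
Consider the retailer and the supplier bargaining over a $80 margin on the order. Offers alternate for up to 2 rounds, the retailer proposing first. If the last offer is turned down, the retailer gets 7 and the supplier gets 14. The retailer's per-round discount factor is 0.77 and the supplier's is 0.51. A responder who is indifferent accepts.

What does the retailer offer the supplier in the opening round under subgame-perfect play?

37.23

Round 2 (the supplier proposes): the retailer gets 7 if talks fail, so the supplier offers 7 and keeps 73.
Round 1 (the retailer proposes): the supplier can get 73 next round, worth 0.51 × 73 = 37.23 now, so the retailer offers 37.23, keeping 42.77.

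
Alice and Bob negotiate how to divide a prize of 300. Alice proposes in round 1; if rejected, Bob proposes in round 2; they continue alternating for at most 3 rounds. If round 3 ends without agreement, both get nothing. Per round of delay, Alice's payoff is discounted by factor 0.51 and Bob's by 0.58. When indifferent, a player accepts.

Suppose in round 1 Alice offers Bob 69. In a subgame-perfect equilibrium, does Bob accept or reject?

Reject

Work out Bob's continuation value if the offer is rejected.
Round 3 (Alice proposes): Bob will accept anything ≥ 0, so Alice offers 0 and keeps 300.
Round 2 (Bob proposes): Alice can get 300 next round, worth 0.51 × 300 = 153 now; Bob offers that and keeps 147.
So by rejecting in round 1, Bob gets 147 next round, worth 0.58 × 147 = 85.26 now.
Offer 69 < 85.26, so Bob rejects.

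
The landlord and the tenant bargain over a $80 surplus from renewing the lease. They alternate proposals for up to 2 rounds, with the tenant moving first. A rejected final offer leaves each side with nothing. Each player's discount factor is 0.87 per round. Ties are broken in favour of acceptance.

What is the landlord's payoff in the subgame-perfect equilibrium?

Round 2 (the landlord proposes): rejection yields 0 for the tenant; the landlord offers 0 and keeps 80.
Round 1 (the tenant proposes): the landlord can get 80 next round, worth 0.87 × 80 = 69.6 now, so the tenant offers 69.6, keeping 10.4.

69.6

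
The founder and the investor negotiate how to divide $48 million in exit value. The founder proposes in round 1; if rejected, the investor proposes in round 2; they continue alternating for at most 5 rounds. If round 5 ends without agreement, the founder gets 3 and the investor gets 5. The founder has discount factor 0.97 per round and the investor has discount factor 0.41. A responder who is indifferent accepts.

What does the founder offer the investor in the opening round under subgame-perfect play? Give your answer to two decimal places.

Round 5 (the founder proposes): the investor gets 5 if talks fail, so the founder offers 5 and keeps 43.
Round 4 (the investor proposes): the founder can get 43 next round, worth 0.97 × 43 = 41.71 now; the investor offers that and keeps 6.29.
Round 3 (the founder proposes): the investor can get 6.29 next round, worth 0.41 × 6.29 = 2.5789 now. The founder offers 2.5789 and keeps 48 − 2.5789 = 45.4211.
Round 2 (the investor proposes): the founder can get 45.4211 next round, worth 0.97 × 45.4211 = 44.058467 now, so the investor offers 44.058467, keeping 3.941533.
Round 1 (the founder proposes): the investor can get 3.941533 next round, worth 0.41 × 3.941533 = 1.61602853 now, so the founder offers 1.61602853, keeping 46.38397147.

1.62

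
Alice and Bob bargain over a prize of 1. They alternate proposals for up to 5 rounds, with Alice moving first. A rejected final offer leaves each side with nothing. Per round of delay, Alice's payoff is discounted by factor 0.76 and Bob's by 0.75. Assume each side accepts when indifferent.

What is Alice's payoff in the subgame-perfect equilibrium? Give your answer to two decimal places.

Round 5 (Alice proposes): Bob will accept anything ≥ 0, so Alice offers 0 and keeps 1.
Round 4 (Bob proposes): Alice can get 1 next round, worth 0.76 × 1 = 0.76 now, so Bob offers 0.76, keeping 0.24.
Round 3 (Alice proposes): Bob can get 0.24 next round, worth 0.75 × 0.24 = 0.18 now; Alice offers that and keeps 0.82.
Round 2 (Bob proposes): Alice can get 0.82 next round, worth 0.76 × 0.82 = 0.6232 now. Bob offers 0.6232 and keeps 1 − 0.6232 = 0.3768.
Round 1 (Alice proposes): Bob can get 0.3768 next round, worth 0.75 × 0.3768 = 0.2826 now, so Alice offers 0.2826, keeping 0.7174.

0.72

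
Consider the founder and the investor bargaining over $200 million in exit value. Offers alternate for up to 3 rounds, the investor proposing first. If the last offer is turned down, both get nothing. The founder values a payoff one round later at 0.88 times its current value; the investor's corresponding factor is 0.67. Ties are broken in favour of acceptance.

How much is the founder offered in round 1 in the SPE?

Round 3 (the investor proposes): the founder will accept anything ≥ 0, so the investor offers 0 and keeps 200.
Round 2 (the founder proposes): the investor can get 200 next round, worth 0.67 × 200 = 134 now; the founder offers that and keeps 66.
Round 1 (the investor proposes): the founder can get 66 next round, worth 0.88 × 66 = 58.08 now; the investor offers that and keeps 141.92.

58.08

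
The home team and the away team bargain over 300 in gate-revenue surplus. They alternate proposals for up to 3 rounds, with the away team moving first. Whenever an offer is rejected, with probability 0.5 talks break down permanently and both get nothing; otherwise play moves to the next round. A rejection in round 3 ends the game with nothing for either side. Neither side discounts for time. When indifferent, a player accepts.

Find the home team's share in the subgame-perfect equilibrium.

Round 3 (the away team proposes): rejection yields 0 for the home team; the away team offers 0 and keeps 300.
Round 2 (the home team proposes): rejecting gives the away team an expected 0.5 × 300 = 150; the home team offers that and keeps 150.
Round 1 (the away team proposes): rejecting gives the home team an expected 0.5 × 150 = 75; the away team offers that and keeps 225.

75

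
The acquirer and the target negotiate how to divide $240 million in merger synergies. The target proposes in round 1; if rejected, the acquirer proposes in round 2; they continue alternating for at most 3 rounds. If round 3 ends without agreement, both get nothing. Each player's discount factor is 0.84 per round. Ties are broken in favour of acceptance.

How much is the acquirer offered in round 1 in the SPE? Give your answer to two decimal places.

32.26

Round 3 (the target proposes): rejection yields 0 for the acquirer; the target offers 0 and keeps 240.
Round 2 (the acquirer proposes): the target can get 240 next round, worth 0.84 × 240 = 201.6 now; the acquirer offers that and keeps 38.4.
Round 1 (the target proposes): the acquirer can get 38.4 next round, worth 0.84 × 38.4 = 32.256 now, so the target offers 32.256, keeping 207.744.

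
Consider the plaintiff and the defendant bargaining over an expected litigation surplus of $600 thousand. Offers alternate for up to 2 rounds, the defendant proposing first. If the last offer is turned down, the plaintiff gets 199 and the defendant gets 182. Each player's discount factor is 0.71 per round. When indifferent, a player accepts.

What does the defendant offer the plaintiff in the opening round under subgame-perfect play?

296.78

Round 2 (the plaintiff proposes): the defendant gets 182 if talks fail, so the plaintiff offers 182 and keeps 418.
Round 1 (the defendant proposes): the plaintiff can get 418 next round, worth 0.71 × 418 = 296.78 now; the defendant offers that and keeps 303.22.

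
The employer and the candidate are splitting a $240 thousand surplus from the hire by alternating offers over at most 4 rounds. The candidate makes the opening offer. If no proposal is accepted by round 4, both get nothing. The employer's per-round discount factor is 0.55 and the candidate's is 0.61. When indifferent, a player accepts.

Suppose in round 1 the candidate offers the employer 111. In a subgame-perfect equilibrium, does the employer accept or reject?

Round 4 (the employer proposes): rejection yields 0 for the candidate; the employer offers 0 and keeps 240.
Round 3 (the candidate proposes): the employer can get 240 next round, worth 0.55 × 240 = 132 now. The candidate offers 132 and keeps 240 − 132 = 108.
Round 2 (the employer proposes): the candidate can get 108 next round, worth 0.61 × 108 = 65.88 now; the employer offers that and keeps 174.12.
So by rejecting in round 1, the employer gets 174.12 next round, worth 0.55 × 174.12 = 95.766 now.
Offer 111 ≥ 95.766, so the employer accepts.

Accept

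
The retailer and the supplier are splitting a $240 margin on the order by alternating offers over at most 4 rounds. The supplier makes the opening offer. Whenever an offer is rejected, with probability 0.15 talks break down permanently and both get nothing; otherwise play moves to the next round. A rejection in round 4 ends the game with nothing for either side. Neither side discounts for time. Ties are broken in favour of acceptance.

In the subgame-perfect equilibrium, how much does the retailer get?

Round 4 (the retailer proposes): rejection yields 0 for the supplier; the retailer offers 0 and keeps 240.
Round 3 (the supplier proposes): rejecting gives the retailer an expected 0.85 × 240 = 204. The supplier offers 204 and keeps 240 − 204 = 36.
Round 2 (the retailer proposes): rejecting gives the supplier an expected 0.85 × 36 = 30.6. The retailer offers 30.6 and keeps 240 − 30.6 = 209.4.
Round 1 (the supplier proposes): rejecting gives the retailer an expected 0.85 × 209.4 = 177.99, so the supplier offers 177.99, keeping 62.01.

177.99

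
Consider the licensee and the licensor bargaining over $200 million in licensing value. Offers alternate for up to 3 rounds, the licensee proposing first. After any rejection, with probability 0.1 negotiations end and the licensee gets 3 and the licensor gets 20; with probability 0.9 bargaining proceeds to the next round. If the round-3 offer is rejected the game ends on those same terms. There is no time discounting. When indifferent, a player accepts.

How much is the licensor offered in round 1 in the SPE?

Round 3 (the licensee proposes): the licensor gets 20 if talks fail, so the licensee offers 20 and keeps 180.
Round 2 (the licensor proposes): rejecting gives the licensee an expected 0.9 × 180 + 0.1 × 3 = 162.3; the licensor offers that and keeps 37.7.
Round 1 (the licensee proposes): rejecting gives the licensor an expected 0.9 × 37.7 + 0.1 × 20 = 35.93; the licensee offers that and keeps 164.07.

35.93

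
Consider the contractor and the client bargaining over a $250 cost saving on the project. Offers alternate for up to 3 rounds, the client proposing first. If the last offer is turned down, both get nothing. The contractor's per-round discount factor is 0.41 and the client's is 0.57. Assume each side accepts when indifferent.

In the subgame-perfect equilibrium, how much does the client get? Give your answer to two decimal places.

205.93

By backward induction:
Round 3 (the client proposes): the contractor will accept anything ≥ 0, so the client offers 0 and keeps 250.
Round 2 (the contractor proposes): the client can get 250 next round, worth 0.57 × 250 = 142.5 now; the contractor offers that and keeps 107.5.
Round 1 (the client proposes): the contractor can get 107.5 next round, worth 0.41 × 107.5 = 44.075 now; the client offers that and keeps 205.925.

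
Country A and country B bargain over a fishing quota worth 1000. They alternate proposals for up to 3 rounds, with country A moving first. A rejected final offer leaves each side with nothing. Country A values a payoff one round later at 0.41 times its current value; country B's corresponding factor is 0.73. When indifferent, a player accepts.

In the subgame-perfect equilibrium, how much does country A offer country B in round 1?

430.7

Round 3 (country A proposes): rejection yields 0 for country B; country A offers 0 and keeps 1000.
Round 2 (country B proposes): country A can get 1000 next round, worth 0.41 × 1000 = 410 now. Country B offers 410 and keeps 1000 − 410 = 590.
Round 1 (country A proposes): country B can get 590 next round, worth 0.73 × 590 = 430.7 now, so country A offers 430.7, keeping 569.3.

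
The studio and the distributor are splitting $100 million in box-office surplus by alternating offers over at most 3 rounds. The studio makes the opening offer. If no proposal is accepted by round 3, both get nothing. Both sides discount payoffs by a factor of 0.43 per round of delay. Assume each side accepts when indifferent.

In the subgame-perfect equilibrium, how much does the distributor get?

Round 3 (the studio proposes): rejection yields 0 for the distributor; the studio offers 0 and keeps 100.
Round 2 (the distributor proposes): the studio can get 100 next round, worth 0.43 × 100 = 43 now; the distributor offers that and keeps 57.
Round 1 (the studio proposes): the distributor can get 57 next round, worth 0.43 × 57 = 24.51 now, so the studio offers 24.51, keeping 75.49.

24.51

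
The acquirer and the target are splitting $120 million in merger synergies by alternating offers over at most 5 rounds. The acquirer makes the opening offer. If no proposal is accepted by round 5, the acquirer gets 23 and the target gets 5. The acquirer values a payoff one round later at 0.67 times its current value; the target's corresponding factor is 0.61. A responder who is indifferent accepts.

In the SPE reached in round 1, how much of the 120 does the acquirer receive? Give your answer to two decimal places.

Work backward from the last round.
Round 5 (the acquirer proposes): the target gets 5 if talks fail, so the acquirer offers 5 and keeps 115.
Round 4 (the target proposes): the acquirer can get 115 next round, worth 0.67 × 115 = 77.05 now, so the target offers 77.05, keeping 42.95.
Round 3 (the acquirer proposes): the target can get 42.95 next round, worth 0.61 × 42.95 = 26.1995 now, so the acquirer offers 26.1995, keeping 93.8005.
Round 2 (the target proposes): the acquirer can get 93.8005 next round, worth 0.67 × 93.8005 = 62.846335 now, so the target offers 62.846335, keeping 57.153665.
Round 1 (the acquirer proposes): the target can get 57.153665 next round, worth 0.61 × 57.153665 = 34.86373565 now; the acquirer offers that and keeps 85.13626435.

85.14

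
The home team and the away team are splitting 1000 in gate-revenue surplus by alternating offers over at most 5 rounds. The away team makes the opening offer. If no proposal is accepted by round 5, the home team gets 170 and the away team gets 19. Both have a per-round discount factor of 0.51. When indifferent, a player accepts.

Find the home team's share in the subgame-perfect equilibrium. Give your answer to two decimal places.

Round 5 (the away team proposes): the home team gets 170 if talks fail, so the away team offers 170 and keeps 830.
Round 4 (the home team proposes): the away team can get 830 next round, worth 0.51 × 830 = 423.3 now, so the home team offers 423.3, keeping 576.7.
Round 3 (the away team proposes): the home team can get 576.7 next round, worth 0.51 × 576.7 = 294.117 now; the away team offers that and keeps 705.883.
Round 2 (the home team proposes): the away team can get 705.883 next round, worth 0.51 × 705.883 = 360.00033 now. The home team offers 360.00033 and keeps 1000 − 360.00033 = 639.99967.
Round 1 (the away team proposes): the home team can get 639.99967 next round, worth 0.51 × 639.99967 = 326.3998317 now; the away team offers that and keeps 673.6001683.

326.40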